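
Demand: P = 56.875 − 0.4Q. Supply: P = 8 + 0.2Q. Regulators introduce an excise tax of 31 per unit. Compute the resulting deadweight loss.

Competitive equilibrium: 56.875 − 0.4Q = 8 + 0.2Q → Q* = 81.4583, P* = 24.2917.
With the tax, the buyer price exceeds the seller price by 31: (56.875 − 0.4Q) − (8 + 0.2Q) = 31 → Q' = 29.7917.
ΔQ = 81.4583 − 29.7917 = 51.6666; the wedge equals the tax, 31.
Deadweight loss = ½ × 51.6666 × 31 = 800.83.

800.83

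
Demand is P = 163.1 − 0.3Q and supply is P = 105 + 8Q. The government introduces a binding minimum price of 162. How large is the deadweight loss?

46.11

Competitive equilibrium: 163.1 − 0.3Q = 105 + 8Q → Q* = 7, P* = 161.
At the floor P = 162, quantity demanded = (163.1 − 162)/0.3 = 3.6667.
Sellers' marginal cost at Q' = 3.6667: 105 + 8·3.6667 = 134.3336.
ΔQ = 7 − 3.6667 = 3.3333; wedge = 162 − 134.3336 = 27.6664.
The triangle = ½ × 3.3333 × 27.6664 = 46.11.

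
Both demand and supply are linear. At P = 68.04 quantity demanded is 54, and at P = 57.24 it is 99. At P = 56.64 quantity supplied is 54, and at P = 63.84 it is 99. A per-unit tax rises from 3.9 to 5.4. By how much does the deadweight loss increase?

17.44

Demand slope = (57.24 − 68.04)/(99 − 54) = −0.24, so P = 81 − 0.24Q.
Supply slope = (63.84 − 56.64)/(99 − 54) = 0.16, so P = 48 + 0.16Q.
Competitive equilibrium: 81 − 0.24Q = 48 + 0.16Q → Q* = 82.5, P* = 61.2.
For a per-unit tax t: ΔQ = t/0.4, so DWL = ½·t·(t/0.4) = t²/0.8.
At t = 3.9: DWL = 19.013. At t = 5.4: DWL = 36.45.
Increase = 36.45 − 19.013 = 17.44.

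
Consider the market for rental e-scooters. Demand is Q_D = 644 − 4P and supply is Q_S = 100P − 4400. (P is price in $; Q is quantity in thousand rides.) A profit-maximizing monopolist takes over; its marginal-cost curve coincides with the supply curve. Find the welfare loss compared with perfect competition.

$6325.69 thousand

In inverse form: demand P = 161 − 0.25Q, supply P = 44 + 0.01Q.
Competitive equilibrium: 161 − 0.25Q = 44 + 0.01Q → Q* = 450, P* = 48.5.
Marginal revenue: MR = 161 − 0.5Q. Set MR = MC: 161 − 0.5Q = 44 + 0.01Q → Q_m = 229.41176.
Price P_m = 161 − 0.25·229.41176 = 103.64706; MC(Q_m) = 44 + 0.01·229.41176 = 46.29412.
Competitive Q* = 450, so ΔQ = 220.58824; wedge = 103.64706 − 46.29412 = 57.35294.
Deadweight loss = ½ × 220.58824 × 57.35294 = $6325.69 thousand.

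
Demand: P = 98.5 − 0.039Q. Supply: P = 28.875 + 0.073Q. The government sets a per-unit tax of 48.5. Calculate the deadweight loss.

Competitive equilibrium: 98.5 − 0.039Q = 28.875 + 0.073Q → Q* = 621.6518, P* = 74.2556.
With the tax, the buyer price exceeds the seller price by 48.5: (98.5 − 0.039Q) − (28.875 + 0.073Q) = 48.5 → Q' = 188.6161.
ΔQ = 621.6518 − 188.6161 = 433.0357; the wedge equals the tax, 48.5.
Deadweight loss = ½ × 433.0357 × 48.5 = 10501.12.

10501.12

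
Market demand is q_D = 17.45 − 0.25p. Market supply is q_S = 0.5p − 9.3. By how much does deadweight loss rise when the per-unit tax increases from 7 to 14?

12.25

In inverse form: demand p = 69.8 − 4q, supply p = 18.6 + 2q.
Competitive equilibrium: 69.8 − 4q = 18.6 + 2q → q* = 8.5333, p* = 35.6667.
For a per-unit tax t: Δq = t/6, so DWL = ½·t·(t/6) = t²/12.
At t = 7: DWL = 4.083. At t = 14: DWL = 16.333.
Increase = 16.333 − 4.083 = 12.25.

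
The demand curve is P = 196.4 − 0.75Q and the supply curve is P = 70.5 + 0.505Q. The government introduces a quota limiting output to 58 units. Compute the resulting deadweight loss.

Competitive equilibrium: 196.4 − 0.75Q = 70.5 + 0.505Q → Q* = 100.3187, P* = 121.161.
At Q = 58: demand price = 196.4 − 0.75·58 = 152.9; supply price = 70.5 + 0.505·58 = 99.79.
ΔQ = 100.3187 − 58 = 42.3187; wedge = 152.9 − 99.79 = 53.11.
Welfare loss = ½ × 42.3187 × 53.11 = 1123.77.

1123.77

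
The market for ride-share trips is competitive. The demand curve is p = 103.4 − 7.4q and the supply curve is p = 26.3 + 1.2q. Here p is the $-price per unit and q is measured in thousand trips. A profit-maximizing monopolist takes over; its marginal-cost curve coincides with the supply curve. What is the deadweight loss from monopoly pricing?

Competitive equilibrium: 103.4 − 7.4q = 26.3 + 1.2q → q* = 8.9651, p* = 37.0581.
Marginal revenue: MR = 103.4 − 14.8q. Set MR = MC: 103.4 − 14.8q = 26.3 + 1.2q → q_m = 4.8188.
Price p_m = 103.4 − 7.4·4.8188 = 67.7409; MC(q_m) = 26.3 + 1.2·4.8188 = 32.0826.
Competitive q* = 8.9651, so Δq = 4.1463; wedge = 67.7409 − 32.0826 = 35.6583.
The triangle = ½ × 4.1463 × 35.6583 = $73.93 thousand.

$73.93 thousand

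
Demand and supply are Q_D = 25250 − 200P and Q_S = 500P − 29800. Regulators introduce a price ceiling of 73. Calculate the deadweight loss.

27861.61

In inverse form: demand P = 126.25 − 0.005Q, supply P = 59.6 + 0.002Q.
Competitive equilibrium: 126.25 − 0.005Q = 59.6 + 0.002Q → Q* = 9521.4286, P* = 78.6429.
At the ceiling P = 73, quantity supplied = (73 − 59.6)/0.002 = 6700.
Willingness to pay at Q' = 6700: 126.25 − 0.005·6700 = 92.75.
ΔQ = 9521.4286 − 6700 = 2821.4286; wedge = 92.75 − 73 = 19.75.
Welfare loss = ½ × 2821.4286 × 19.75 = 27861.61.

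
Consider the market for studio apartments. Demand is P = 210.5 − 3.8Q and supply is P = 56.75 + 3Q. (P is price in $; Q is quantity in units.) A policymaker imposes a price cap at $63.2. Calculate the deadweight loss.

$1423.32

Competitive equilibrium: 210.5 − 3.8Q = 56.75 + 3Q → Q* = 22.6103, P* = 124.5809.
At the ceiling P = 63.2, quantity supplied = (63.2 − 56.75)/3 = 2.15.
Willingness to pay at Q' = 2.15: 210.5 − 3.8·2.15 = 202.33.
ΔQ = 22.6103 − 2.15 = 20.4603; wedge = 202.33 − 63.2 = 139.13.
The triangle = ½ × 20.4603 × 139.13 = $1423.32.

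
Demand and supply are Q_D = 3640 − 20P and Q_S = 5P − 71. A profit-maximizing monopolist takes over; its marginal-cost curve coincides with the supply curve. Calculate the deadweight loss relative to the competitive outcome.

In inverse form: demand P = 182 − 0.05Q, supply P = 14.2 + 0.2Q.
Competitive equilibrium: 182 − 0.05Q = 14.2 + 0.2Q → Q* = 671.2, P* = 148.44.
Marginal revenue: MR = 182 − 0.1Q. Set MR = MC: 182 − 0.1Q = 14.2 + 0.2Q → Q_m = 559.3333.
Price P_m = 182 − 0.05·559.3333 = 154.0333; MC(Q_m) = 14.2 + 0.2·559.3333 = 126.0667.
Competitive Q* = 671.2, so ΔQ = 111.8667; wedge = 154.0333 − 126.0667 = 27.9666.
DWL = ½ × 111.8667 × 27.9666 = 1564.27.

1564.27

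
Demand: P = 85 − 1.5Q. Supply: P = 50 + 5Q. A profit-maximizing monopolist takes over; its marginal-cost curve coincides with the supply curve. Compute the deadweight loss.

Competitive equilibrium: 85 − 1.5Q = 50 + 5Q → Q* = 5.3846, P* = 76.9231.
Marginal revenue: MR = 85 − 3Q. Set MR = MC: 85 − 3Q = 50 + 5Q → Q_m = 4.375.
Price P_m = 85 − 1.5·4.375 = 78.4375; MC(Q_m) = 50 + 5·4.375 = 71.875.
Competitive Q* = 5.3846, so ΔQ = 1.0096; wedge = 78.4375 − 71.875 = 6.5625.
The triangle = ½ × 1.0096 × 6.5625 = 3.31.

3.31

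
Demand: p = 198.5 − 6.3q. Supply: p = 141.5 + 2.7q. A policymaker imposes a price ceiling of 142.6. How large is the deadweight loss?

158.02

Competitive equilibrium: 198.5 − 6.3q = 141.5 + 2.7q → q* = 6.3333, p* = 158.6.
At the ceiling p = 142.6, quantity supplied = (142.6 − 141.5)/2.7 = 0.4074.
Willingness to pay at q' = 0.4074: 198.5 − 6.3·0.4074 = 195.9334.
Δq = 6.3333 − 0.4074 = 5.9259; wedge = 195.9334 − 142.6 = 53.3334.
DWL = ½ × 5.9259 × 53.3334 = 158.02.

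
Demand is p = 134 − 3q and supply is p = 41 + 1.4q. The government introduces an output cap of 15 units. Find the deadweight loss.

Competitive equilibrium: 134 − 3q = 41 + 1.4q → q* = 21.1364, p* = 70.5909.
At q = 15: demand price = 134 − 3·15 = 89; supply price = 41 + 1.4·15 = 62.
Δq = 21.1364 − 15 = 6.1364; wedge = 89 − 62 = 27.
Deadweight loss = ½ × 6.1364 × 27 = 82.84.

82.84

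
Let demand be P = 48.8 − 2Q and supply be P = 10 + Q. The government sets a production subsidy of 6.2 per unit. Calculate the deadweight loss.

6.41

Competitive equilibrium: 48.8 − 2Q = 10 + Q → Q* = 12.9333, P* = 22.9333.
The subsidy lowers effective supply by 6.2: P = 3.8 + Q.
New quantity: 48.8 − 2Q = 3.8 + Q → Q' = 15.
Overproduction ΔQ = 15 − 12.9333 = 2.0667; wedge = subsidy = 6.2.
Welfare loss = ½ × 2.0667 × 6.2 = 6.41.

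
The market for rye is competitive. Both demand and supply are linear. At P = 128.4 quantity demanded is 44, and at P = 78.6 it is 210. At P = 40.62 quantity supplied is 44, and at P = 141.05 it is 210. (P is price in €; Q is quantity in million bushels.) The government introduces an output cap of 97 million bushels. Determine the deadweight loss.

€875.82 million

Demand slope = (78.6 − 128.4)/(210 − 44) = −0.3, so P = 141.6 − 0.3Q.
Supply slope = (141.05 − 40.62)/(210 − 44) = 0.605, so P = 14 + 0.605Q.
Competitive equilibrium: 141.6 − 0.3Q = 14 + 0.605Q → Q* = 140.9945, P* = 99.3017.
At Q = 97: demand price = 141.6 − 0.3·97 = 112.5; supply price = 14 + 0.605·97 = 72.685.
ΔQ = 140.9945 − 97 = 43.9945; wedge = 112.5 − 72.685 = 39.815.
Welfare loss = ½ × 43.9945 × 39.815 = €875.82 million.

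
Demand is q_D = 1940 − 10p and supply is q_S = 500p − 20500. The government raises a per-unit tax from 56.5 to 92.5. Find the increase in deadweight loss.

In inverse form: demand p = 194 − 0.1q, supply p = 41 + 0.002q.
Competitive equilibrium: 194 − 0.1q = 41 + 0.002q → q* = 1500, p* = 44.
For a per-unit tax t: Δq = t/0.102, so DWL = ½·t·(t/0.102) = t²/0.204.
At t = 56.5: DWL = 15648.284. At t = 92.5: DWL = 41942.402.
Increase = 41942.402 − 15648.284 = 26294.12.

26294.12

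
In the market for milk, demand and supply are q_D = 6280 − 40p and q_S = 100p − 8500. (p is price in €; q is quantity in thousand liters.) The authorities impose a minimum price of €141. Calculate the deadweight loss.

In inverse form: demand p = 157 − 0.025q, supply p = 85 + 0.01q.
Competitive equilibrium: 157 − 0.025q = 85 + 0.01q → q* = 2057.1429, p* = 105.5714.
At the floor p = 141, quantity demanded = (157 − 141)/0.025 = 640.
Sellers' marginal cost at q' = 640: 85 + 0.01·640 = 91.4.
Δq = 2057.1429 − 640 = 1417.1429; wedge = 141 − 91.4 = 49.6.
Welfare loss = ½ × 1417.1429 × 49.6 = €35145.14 thousand.

€35145.14 thousand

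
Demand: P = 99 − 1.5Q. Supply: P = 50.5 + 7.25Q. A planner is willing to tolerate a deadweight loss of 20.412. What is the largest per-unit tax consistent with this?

18.9

Competitive equilibrium: 99 − 1.5Q = 50.5 + 7.25Q → Q* = 5.5429, P* = 90.6857.
A tax t gives ΔQ = t/8.75 and wedge t, so DWL = t²/17.5.
t²/17.5 = 20.412 → t² = 357.21 → t = 18.9.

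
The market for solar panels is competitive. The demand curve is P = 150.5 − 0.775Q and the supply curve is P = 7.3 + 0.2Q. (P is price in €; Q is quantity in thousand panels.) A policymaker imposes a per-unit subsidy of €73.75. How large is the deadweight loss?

€2789.26 thousand

Competitive equilibrium: 150.5 − 0.775Q = 7.3 + 0.2Q → Q* = 146.8718, P* = 36.6744.
The subsidy lowers effective supply by 73.75: P = 0.2Q − 66.45.
New quantity: 150.5 − 0.775Q = 0.2Q − 66.45 → Q' = 222.5128.
Overproduction ΔQ = 222.5128 − 146.8718 = 75.641; wedge = subsidy = 73.75.
The triangle = ½ × 75.641 × 73.75 = €2789.26 thousand.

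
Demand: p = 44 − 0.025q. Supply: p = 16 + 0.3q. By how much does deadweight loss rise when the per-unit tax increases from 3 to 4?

10.77

Competitive equilibrium: 44 − 0.025q = 16 + 0.3q → q* = 86.1538, p* = 41.8462.
For a per-unit tax t: Δq = t/0.325, so DWL = ½·t·(t/0.325) = t²/0.65.
At t = 3: DWL = 13.846. At t = 4: DWL = 24.615.
Increase = 24.615 − 13.846 = 10.77.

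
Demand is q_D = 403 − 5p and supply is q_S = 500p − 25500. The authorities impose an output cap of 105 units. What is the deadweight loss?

174.24

In inverse form: demand p = 80.6 − 0.2q, supply p = 51 + 0.002q.
Competitive equilibrium: 80.6 − 0.2q = 51 + 0.002q → q* = 146.5347, p* = 51.2931.
At q = 105: demand price = 80.6 − 0.2·105 = 59.6; supply price = 51 + 0.002·105 = 51.21.
Δq = 146.5347 − 105 = 41.5347; wedge = 59.6 − 51.21 = 8.39.
Welfare loss = ½ × 41.5347 × 8.39 = 174.24.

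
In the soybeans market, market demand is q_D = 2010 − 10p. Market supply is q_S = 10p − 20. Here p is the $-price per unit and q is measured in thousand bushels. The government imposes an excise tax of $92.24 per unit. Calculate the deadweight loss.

In inverse form: demand p = 201 − 0.1q, supply p = 2 + 0.1q.
Competitive equilibrium: 201 − 0.1q = 2 + 0.1q → q* = 995, p* = 101.5.
With the tax, the buyer price exceeds the seller price by 92.24: (201 − 0.1q) − (2 + 0.1q) = 92.24 → q' = 533.8.
Δq = 995 − 533.8 = 461.2; the wedge equals the tax, 92.24.
Welfare loss = ½ × 461.2 × 92.24 = $21270.544 thousand.

$21270.544 thousand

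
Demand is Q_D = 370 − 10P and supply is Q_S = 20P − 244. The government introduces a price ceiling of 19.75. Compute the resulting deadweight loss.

15.41

In inverse form: demand P = 37 − 0.1Q, supply P = 12.2 + 0.05Q.
Competitive equilibrium: 37 − 0.1Q = 12.2 + 0.05Q → Q* = 165.3333, P* = 20.4667.
At the ceiling P = 19.75, quantity supplied = (19.75 − 12.2)/0.05 = 151.
Willingness to pay at Q' = 151: 37 − 0.1·151 = 21.9.
ΔQ = 165.3333 − 151 = 14.3333; wedge = 21.9 − 19.75 = 2.15.
Deadweight loss = ½ × 14.3333 × 2.15 = 15.41.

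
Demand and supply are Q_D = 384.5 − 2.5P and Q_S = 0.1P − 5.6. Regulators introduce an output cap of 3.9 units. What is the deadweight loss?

In inverse form: demand P = 153.8 − 0.4Q, supply P = 56 + 10Q.
Competitive equilibrium: 153.8 − 0.4Q = 56 + 10Q → Q* = 9.4038, P* = 150.0385.
At Q = 3.9: demand price = 153.8 − 0.4·3.9 = 152.24; supply price = 56 + 10·3.9 = 95.
ΔQ = 9.4038 − 3.9 = 5.5038; wedge = 152.24 − 95 = 57.24.
The triangle = ½ × 5.5038 × 57.24 = 157.52.

157.52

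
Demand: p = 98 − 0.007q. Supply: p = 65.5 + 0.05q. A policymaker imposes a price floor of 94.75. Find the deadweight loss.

319.56

Competitive equilibrium: 98 − 0.007q = 65.5 + 0.05q → q* = 570.1754, p* = 94.0088.
At the floor p = 94.75, quantity demanded = (98 − 94.75)/0.007 = 464.2857.
Sellers' marginal cost at q' = 464.2857: 65.5 + 0.05·464.2857 = 88.7143.
Δq = 570.1754 − 464.2857 = 105.8897; wedge = 94.75 − 88.7143 = 6.0357.
The triangle = ½ × 105.8897 × 6.0357 = 319.56.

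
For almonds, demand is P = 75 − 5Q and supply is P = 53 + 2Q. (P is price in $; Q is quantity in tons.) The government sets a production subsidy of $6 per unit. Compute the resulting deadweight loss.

$2.57

Competitive equilibrium: 75 − 5Q = 53 + 2Q → Q* = 3.1429, P* = 59.2857.
The subsidy lowers effective supply by 6: P = 47 + 2Q.
New quantity: 75 − 5Q = 47 + 2Q → Q' = 4.
Overproduction ΔQ = 4 − 3.1429 = 0.8571; wedge = subsidy = 6.
Welfare loss = ½ × 0.8571 × 6 = $2.57.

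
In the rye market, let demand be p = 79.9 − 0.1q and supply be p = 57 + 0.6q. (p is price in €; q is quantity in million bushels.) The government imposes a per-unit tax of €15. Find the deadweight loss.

€160.71 million

Competitive equilibrium: 79.9 − 0.1q = 57 + 0.6q → q* = 32.7143, p* = 76.6286.
With the tax, the buyer price exceeds the seller price by 15: (79.9 − 0.1q) − (57 + 0.6q) = 15 → q' = 11.2857.
Δq = 32.7143 − 11.2857 = 21.4286; the wedge equals the tax, 15.
Welfare loss = ½ × 21.4286 × 15 = €160.71 million.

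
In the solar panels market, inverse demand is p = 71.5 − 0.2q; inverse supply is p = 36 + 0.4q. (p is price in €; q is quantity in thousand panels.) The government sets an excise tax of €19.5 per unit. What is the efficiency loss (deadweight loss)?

Competitive equilibrium: 71.5 − 0.2q = 36 + 0.4q → q* = 59.1667, p* = 59.6667.
With the tax, the buyer price exceeds the seller price by 19.5: (71.5 − 0.2q) − (36 + 0.4q) = 19.5 → q' = 26.6667.
Δq = 59.1667 − 26.6667 = 32.5; the wedge equals the tax, 19.5.
DWL = ½ × 32.5 × 19.5 = €316.875 thousand.

€316.875 thousand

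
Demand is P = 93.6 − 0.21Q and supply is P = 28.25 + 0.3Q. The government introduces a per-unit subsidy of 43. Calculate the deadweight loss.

1812.75

Competitive equilibrium: 93.6 − 0.21Q = 28.25 + 0.3Q → Q* = 128.13725, P* = 66.69118.
The subsidy lowers effective supply by 43: P = 0.3Q − 14.75.
New quantity: 93.6 − 0.21Q = 0.3Q − 14.75 → Q' = 212.45098.
Overproduction ΔQ = 212.45098 − 128.13725 = 84.31373; wedge = subsidy = 43.
The triangle = ½ × 84.31373 × 43 = 1812.75.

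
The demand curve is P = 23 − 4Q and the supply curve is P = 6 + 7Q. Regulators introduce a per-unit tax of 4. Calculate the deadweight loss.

0.73

Competitive equilibrium: 23 − 4Q = 6 + 7Q → Q* = 1.5455, P* = 16.8182.
With the tax, the buyer price exceeds the seller price by 4: (23 − 4Q) − (6 + 7Q) = 4 → Q' = 1.1818.
ΔQ = 1.5455 − 1.1818 = 0.3637; the wedge equals the tax, 4.
Welfare loss = ½ × 0.3637 × 4 = 0.73.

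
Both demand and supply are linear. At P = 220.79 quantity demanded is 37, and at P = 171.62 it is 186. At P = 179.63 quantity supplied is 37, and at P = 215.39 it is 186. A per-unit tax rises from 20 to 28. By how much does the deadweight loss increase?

336.84

Demand slope = (171.62 − 220.79)/(186 − 37) = −0.33, so P = 233 − 0.33Q.
Supply slope = (215.39 − 179.63)/(186 − 37) = 0.24, so P = 170.75 + 0.24Q.
Competitive equilibrium: 233 − 0.33Q = 170.75 + 0.24Q → Q* = 109.2105, P* = 196.9605.
For a per-unit tax t: ΔQ = t/0.57, so DWL = ½·t·(t/0.57) = t²/1.14.
At t = 20: DWL = 350.877. At t = 28: DWL = 687.719.
Increase = 687.719 − 350.877 = 336.84.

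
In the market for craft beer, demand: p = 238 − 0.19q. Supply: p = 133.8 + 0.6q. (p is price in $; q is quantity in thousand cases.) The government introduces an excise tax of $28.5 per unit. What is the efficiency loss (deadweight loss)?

$514.08 thousand

Competitive equilibrium: 238 − 0.19q = 133.8 + 0.6q → q* = 131.8987, p* = 212.9392.
With the tax, the buyer price exceeds the seller price by 28.5: (238 − 0.19q) − (133.8 + 0.6q) = 28.5 → q' = 95.8228.
Δq = 131.8987 − 95.8228 = 36.0759; the wedge equals the tax, 28.5.
The triangle = ½ × 36.0759 × 28.5 = $514.08 thousand.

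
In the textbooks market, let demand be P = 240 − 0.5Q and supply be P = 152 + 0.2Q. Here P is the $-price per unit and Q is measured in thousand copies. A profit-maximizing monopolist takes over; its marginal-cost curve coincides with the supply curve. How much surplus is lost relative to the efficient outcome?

$960.32 thousand

Competitive equilibrium: 240 − 0.5Q = 152 + 0.2Q → Q* = 125.7143, P* = 177.1429.
Marginal revenue: MR = 240 − Q. Set MR = MC: 240 − Q = 152 + 0.2Q → Q_m = 73.3333.
Price P_m = 240 − 0.5·73.3333 = 203.3334; MC(Q_m) = 152 + 0.2·73.3333 = 166.6667.
Competitive Q* = 125.7143, so ΔQ = 52.381; wedge = 203.3334 − 166.6667 = 36.6667.
Welfare loss = ½ × 52.381 × 36.6667 = $960.32 thousand.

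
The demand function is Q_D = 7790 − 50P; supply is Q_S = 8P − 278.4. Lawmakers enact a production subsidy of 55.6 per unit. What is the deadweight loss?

10659.86

In inverse form: demand P = 155.8 − 0.02Q, supply P = 34.8 + 0.125Q.
Competitive equilibrium: 155.8 − 0.02Q = 34.8 + 0.125Q → Q* = 834.4828, P* = 139.1103.
The subsidy lowers effective supply by 55.6: P = 0.125Q − 20.8.
New quantity: 155.8 − 0.02Q = 0.125Q − 20.8 → Q' = 1217.931.
Overproduction ΔQ = 1217.931 − 834.4828 = 383.4482; wedge = subsidy = 55.6.
The triangle = ½ × 383.4482 × 55.6 = 10659.86.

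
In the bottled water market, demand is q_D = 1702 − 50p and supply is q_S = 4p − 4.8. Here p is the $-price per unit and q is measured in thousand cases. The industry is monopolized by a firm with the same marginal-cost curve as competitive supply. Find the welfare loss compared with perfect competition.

$9.50 thousand

In inverse form: demand p = 34.04 − 0.02q, supply p = 1.2 + 0.25q.
Competitive equilibrium: 34.04 − 0.02q = 1.2 + 0.25q → q* = 121.6296, p* = 31.6074.
Marginal revenue: MR = 34.04 − 0.04q. Set MR = MC: 34.04 − 0.04q = 1.2 + 0.25q → q_m = 113.2414.
Price p_m = 34.04 − 0.02·113.2414 = 31.7752; MC(q_m) = 1.2 + 0.25·113.2414 = 29.5104.
Competitive q* = 121.6296, so Δq = 8.3882; wedge = 31.7752 − 29.5104 = 2.2648.
The triangle = ½ × 8.3882 × 2.2648 = $9.50 thousand.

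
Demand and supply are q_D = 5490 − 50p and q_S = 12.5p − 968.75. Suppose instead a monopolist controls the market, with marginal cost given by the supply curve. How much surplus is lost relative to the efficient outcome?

144.90

In inverse form: demand p = 109.8 − 0.02q, supply p = 77.5 + 0.08q.
Competitive equilibrium: 109.8 − 0.02q = 77.5 + 0.08q → q* = 323, p* = 103.34.
Marginal revenue: MR = 109.8 − 0.04q. Set MR = MC: 109.8 − 0.04q = 77.5 + 0.08q → q_m = 269.1667.
Price p_m = 109.8 − 0.02·269.1667 = 104.4167; MC(q_m) = 77.5 + 0.08·269.1667 = 99.0333.
Competitive q* = 323, so Δq = 53.8333; wedge = 104.4167 − 99.0333 = 5.3834.
The triangle = ½ × 53.8333 × 5.3834 = 144.90.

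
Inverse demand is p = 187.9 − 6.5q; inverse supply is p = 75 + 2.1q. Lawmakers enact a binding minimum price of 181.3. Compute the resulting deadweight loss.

Competitive equilibrium: 187.9 − 6.5q = 75 + 2.1q → q* = 13.1279, p* = 102.5686.
At the floor p = 181.3, quantity demanded = (187.9 − 181.3)/6.5 = 1.0154.
Sellers' marginal cost at q' = 1.0154: 75 + 2.1·1.0154 = 77.1323.
Δq = 13.1279 − 1.0154 = 12.1125; wedge = 181.3 − 77.1323 = 104.1677.
DWL = ½ × 12.1125 × 104.1677 = 630.87.

630.87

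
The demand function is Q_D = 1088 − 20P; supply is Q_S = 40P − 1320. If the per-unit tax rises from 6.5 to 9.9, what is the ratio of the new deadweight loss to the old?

In inverse form: demand P = 54.4 − 0.05Q, supply P = 33 + 0.025Q.
Competitive equilibrium: 54.4 − 0.05Q = 33 + 0.025Q → Q* = 285.3333, P* = 40.1333.
For a per-unit tax t: ΔQ = t/0.075, so DWL = ½·t·(t/0.075) = t²/0.15.
At t = 6.5: DWL = 281.667. At t = 9.9: DWL = 653.4.
Ratio = (9.9/6.5)² = 2.320.

2.320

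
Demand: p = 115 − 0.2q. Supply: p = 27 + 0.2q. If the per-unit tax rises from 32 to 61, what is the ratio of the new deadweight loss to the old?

3.634

Competitive equilibrium: 115 − 0.2q = 27 + 0.2q → q* = 220, p* = 71.
For a per-unit tax t: Δq = t/0.4, so DWL = ½·t·(t/0.4) = t²/0.8.
At t = 32: DWL = 1280. At t = 61: DWL = 4651.25.
Ratio = (61/32)² = 3.634.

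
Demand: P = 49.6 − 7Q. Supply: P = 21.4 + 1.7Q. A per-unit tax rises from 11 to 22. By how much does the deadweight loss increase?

Competitive equilibrium: 49.6 − 7Q = 21.4 + 1.7Q → Q* = 3.2414, P* = 26.9103.
For a per-unit tax t: ΔQ = t/8.7, so DWL = ½·t·(t/8.7) = t²/17.4.
At t = 11: DWL = 6.954. At t = 22: DWL = 27.816.
Increase = 27.816 − 6.954 = 20.86.

20.86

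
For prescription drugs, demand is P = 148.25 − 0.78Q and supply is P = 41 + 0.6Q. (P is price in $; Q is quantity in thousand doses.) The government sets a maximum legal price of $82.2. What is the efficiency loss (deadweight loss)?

$56.52 thousand

Competitive equilibrium: 148.25 − 0.78Q = 41 + 0.6Q → Q* = 77.7174, P* = 87.6304.
At the ceiling P = 82.2, quantity supplied = (82.2 − 41)/0.6 = 68.6667.
Willingness to pay at Q' = 68.6667: 148.25 − 0.78·68.6667 = 94.69.
ΔQ = 77.7174 − 68.6667 = 9.0507; wedge = 94.69 − 82.2 = 12.49.
DWL = ½ × 9.0507 × 12.49 = $56.52 thousand.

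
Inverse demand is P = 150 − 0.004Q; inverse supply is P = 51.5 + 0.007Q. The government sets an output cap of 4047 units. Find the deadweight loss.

Competitive equilibrium: 150 − 0.004Q = 51.5 + 0.007Q → Q* = 8954.5455, P* = 114.1818.
At Q = 4047: demand price = 150 − 0.004·4047 = 133.812; supply price = 51.5 + 0.007·4047 = 79.829.
ΔQ = 8954.5455 − 4047 = 4907.5455; wedge = 133.812 − 79.829 = 53.983.
DWL = ½ × 4907.5455 × 53.983 = 132462.01.

132462.01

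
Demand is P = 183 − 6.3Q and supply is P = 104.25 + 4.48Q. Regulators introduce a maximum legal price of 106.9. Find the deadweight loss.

Competitive equilibrium: 183 − 6.3Q = 104.25 + 4.48Q → Q* = 7.3052, P* = 136.9773.
At the ceiling P = 106.9, quantity supplied = (106.9 − 104.25)/4.48 = 0.5915.
Willingness to pay at Q' = 0.5915: 183 − 6.3·0.5915 = 179.2736.
ΔQ = 7.3052 − 0.5915 = 6.7137; wedge = 179.2736 − 106.9 = 72.3736.
DWL = ½ × 6.7137 × 72.3736 = 242.95.

242.95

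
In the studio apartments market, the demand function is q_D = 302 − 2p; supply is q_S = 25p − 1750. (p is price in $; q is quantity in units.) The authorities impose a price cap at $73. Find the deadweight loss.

In inverse form: demand p = 151 − 0.5q, supply p = 70 + 0.04q.
Competitive equilibrium: 151 − 0.5q = 70 + 0.04q → q* = 150, p* = 76.
At the ceiling p = 73, quantity supplied = (73 − 70)/0.04 = 75.
Willingness to pay at q' = 75: 151 − 0.5·75 = 113.5.
Δq = 150 − 75 = 75; wedge = 113.5 − 73 = 40.5.
Welfare loss = ½ × 75 × 40.5 = $1518.75.

$1518.75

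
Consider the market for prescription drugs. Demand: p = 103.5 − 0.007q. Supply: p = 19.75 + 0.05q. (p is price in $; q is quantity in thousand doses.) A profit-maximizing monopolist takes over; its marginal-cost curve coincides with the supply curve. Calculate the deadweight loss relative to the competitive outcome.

$736.04 thousand

Competitive equilibrium: 103.5 − 0.007q = 19.75 + 0.05q → q* = 1469.29825, p* = 93.21491.
Marginal revenue: MR = 103.5 − 0.014q. Set MR = MC: 103.5 − 0.014q = 19.75 + 0.05q → q_m = 1308.59375.
Price p_m = 103.5 − 0.007·1308.59375 = 94.33984; MC(q_m) = 19.75 + 0.05·1308.59375 = 85.17969.
Competitive q* = 1469.29825, so Δq = 160.7045; wedge = 94.33984 − 85.17969 = 9.16015.
DWL = ½ × 160.7045 × 9.16015 = $736.04 thousand.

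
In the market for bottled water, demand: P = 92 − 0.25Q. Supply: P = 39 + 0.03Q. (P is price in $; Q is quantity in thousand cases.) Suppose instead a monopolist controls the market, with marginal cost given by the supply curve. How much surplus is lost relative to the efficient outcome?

$1116.07 thousand

Competitive equilibrium: 92 − 0.25Q = 39 + 0.03Q → Q* = 189.2857, P* = 44.6786.
Marginal revenue: MR = 92 − 0.5Q. Set MR = MC: 92 − 0.5Q = 39 + 0.03Q → Q_m = 100.
Price P_m = 92 − 0.25·100 = 67; MC(Q_m) = 39 + 0.03·100 = 42.
Competitive Q* = 189.2857, so ΔQ = 89.2857; wedge = 67 − 42 = 25.
Deadweight loss = ½ × 89.2857 × 25 = $1116.07 thousand.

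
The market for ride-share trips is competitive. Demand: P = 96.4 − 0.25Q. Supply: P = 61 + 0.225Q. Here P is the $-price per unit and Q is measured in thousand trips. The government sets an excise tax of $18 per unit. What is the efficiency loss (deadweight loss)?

Competitive equilibrium: 96.4 − 0.25Q = 61 + 0.225Q → Q* = 74.5263, P* = 77.7684.
With the tax, the buyer price exceeds the seller price by 18: (96.4 − 0.25Q) − (61 + 0.225Q) = 18 → Q' = 36.6316.
ΔQ = 74.5263 − 36.6316 = 37.8947; the wedge equals the tax, 18.
Welfare loss = ½ × 37.8947 × 18 = $341.05 thousand.

$341.05 thousand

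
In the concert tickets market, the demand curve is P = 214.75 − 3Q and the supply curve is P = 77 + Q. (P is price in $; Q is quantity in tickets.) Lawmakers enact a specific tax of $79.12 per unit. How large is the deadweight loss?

$782.50

Competitive equilibrium: 214.75 − 3Q = 77 + Q → Q* = 34.4375, P* = 111.4375.
With the tax, the buyer price exceeds the seller price by 79.12: (214.75 − 3Q) − (77 + Q) = 79.12 → Q' = 14.6575.
ΔQ = 34.4375 − 14.6575 = 19.78; the wedge equals the tax, 79.12.
The triangle = ½ × 19.78 × 79.12 = $782.50.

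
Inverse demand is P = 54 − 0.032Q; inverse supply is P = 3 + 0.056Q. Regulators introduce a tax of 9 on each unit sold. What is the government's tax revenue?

Competitive equilibrium: 54 − 0.032Q = 3 + 0.056Q → Q* = 579.5455, P* = 35.4545.
With the tax, the buyer price exceeds the seller price by 9: (54 − 0.032Q) − (3 + 0.056Q) = 9 → Q' = 477.2727.
Tax revenue = 9 × 477.2727 = 4295.45.

4295.45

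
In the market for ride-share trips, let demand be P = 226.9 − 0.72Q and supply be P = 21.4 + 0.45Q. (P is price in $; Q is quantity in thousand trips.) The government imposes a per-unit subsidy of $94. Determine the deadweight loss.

Competitive equilibrium: 226.9 − 0.72Q = 21.4 + 0.45Q → Q* = 175.641, P* = 100.4385.
The subsidy lowers effective supply by 94: P = 0.45Q − 72.6.
New quantity: 226.9 − 0.72Q = 0.45Q − 72.6 → Q' = 255.9829.
Overproduction ΔQ = 255.9829 − 175.641 = 80.3419; wedge = subsidy = 94.
DWL = ½ × 80.3419 × 94 = $3776.07 thousand.

$3776.07 thousand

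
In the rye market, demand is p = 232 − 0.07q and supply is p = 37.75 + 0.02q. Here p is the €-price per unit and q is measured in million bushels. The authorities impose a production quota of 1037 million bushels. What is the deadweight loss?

€56582.48 million

Competitive equilibrium: 232 − 0.07q = 37.75 + 0.02q → q* = 2158.3333, p* = 80.9167.
At q = 1037: demand price = 232 − 0.07·1037 = 159.41; supply price = 37.75 + 0.02·1037 = 58.49.
Δq = 2158.3333 − 1037 = 1121.3333; wedge = 159.41 − 58.49 = 100.92.
Deadweight loss = ½ × 1121.3333 × 100.92 = €56582.48 million.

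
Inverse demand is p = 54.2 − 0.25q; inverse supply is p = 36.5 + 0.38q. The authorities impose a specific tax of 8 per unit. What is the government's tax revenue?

123.17

Competitive equilibrium: 54.2 − 0.25q = 36.5 + 0.38q → q* = 28.0952, p* = 47.1762.
With the tax, the buyer price exceeds the seller price by 8: (54.2 − 0.25q) − (36.5 + 0.38q) = 8 → q' = 15.3968.
Tax revenue = 8 × 15.3968 = 123.17.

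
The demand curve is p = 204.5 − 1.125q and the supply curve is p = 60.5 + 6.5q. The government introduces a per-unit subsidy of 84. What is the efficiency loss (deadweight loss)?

Competitive equilibrium: 204.5 − 1.125q = 60.5 + 6.5q → q* = 18.8852, p* = 183.2541.
The subsidy lowers effective supply by 84: p = 6.5q − 23.5.
New quantity: 204.5 − 1.125q = 6.5q − 23.5 → q' = 29.9016.
Overproduction Δq = 29.9016 − 18.8852 = 11.0164; wedge = subsidy = 84.
Deadweight loss = ½ × 11.0164 × 84 = 462.69.

462.69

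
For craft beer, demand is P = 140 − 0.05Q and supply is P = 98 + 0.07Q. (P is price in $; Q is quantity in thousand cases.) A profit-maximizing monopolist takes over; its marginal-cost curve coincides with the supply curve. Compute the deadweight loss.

$635.81 thousand

Competitive equilibrium: 140 − 0.05Q = 98 + 0.07Q → Q* = 350, P* = 122.5.
Marginal revenue: MR = 140 − 0.1Q. Set MR = MC: 140 − 0.1Q = 98 + 0.07Q → Q_m = 247.05882.
Price P_m = 140 − 0.05·247.05882 = 127.64706; MC(Q_m) = 98 + 0.07·247.05882 = 115.29412.
Competitive Q* = 350, so ΔQ = 102.94118; wedge = 127.64706 − 115.29412 = 12.35294.
Welfare loss = ½ × 102.94118 × 12.35294 = $635.81 thousand.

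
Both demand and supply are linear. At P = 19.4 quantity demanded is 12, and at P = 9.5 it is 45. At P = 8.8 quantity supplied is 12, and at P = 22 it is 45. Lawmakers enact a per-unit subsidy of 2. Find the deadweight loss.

2.86

Demand slope = (9.5 − 19.4)/(45 − 12) = −0.3, so P = 23 − 0.3Q.
Supply slope = (22 − 8.8)/(45 − 12) = 0.4, so P = 4 + 0.4Q.
Competitive equilibrium: 23 − 0.3Q = 4 + 0.4Q → Q* = 27.1429, P* = 14.8571.
The subsidy lowers effective supply by 2: P = 2 + 0.4Q.
New quantity: 23 − 0.3Q = 2 + 0.4Q → Q' = 30.
Overproduction ΔQ = 30 − 27.1429 = 2.8571; wedge = subsidy = 2.
Welfare loss = ½ × 2.8571 × 2 = 2.86.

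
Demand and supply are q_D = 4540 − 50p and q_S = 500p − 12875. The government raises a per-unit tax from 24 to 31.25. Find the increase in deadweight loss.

In inverse form: demand p = 90.8 − 0.02q, supply p = 25.75 + 0.002q.
Competitive equilibrium: 90.8 − 0.02q = 25.75 + 0.002q → q* = 2956.8182, p* = 31.6636.
For a per-unit tax t: Δq = t/0.022, so DWL = ½·t·(t/0.022) = t²/0.044.
At t = 24: DWL = 13090.909. At t = 31.25: DWL = 22194.602.
Increase = 22194.602 − 13090.909 = 9103.69.

9103.69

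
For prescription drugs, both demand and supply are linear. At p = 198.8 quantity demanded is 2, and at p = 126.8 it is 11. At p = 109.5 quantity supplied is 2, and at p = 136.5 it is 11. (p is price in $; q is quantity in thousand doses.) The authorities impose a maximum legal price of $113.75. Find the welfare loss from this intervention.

Demand slope = (126.8 − 198.8)/(11 − 2) = −8, so p = 214.8 − 8q.
Supply slope = (136.5 − 109.5)/(11 − 2) = 3, so p = 103.5 + 3q.
Competitive equilibrium: 214.8 − 8q = 103.5 + 3q → q* = 10.1182, p* = 133.8545.
At the ceiling p = 113.75, quantity supplied = (113.75 − 103.5)/3 = 3.4167.
Willingness to pay at q' = 3.4167: 214.8 − 8·3.4167 = 187.4664.
Δq = 10.1182 − 3.4167 = 6.7015; wedge = 187.4664 − 113.75 = 73.7164.
DWL = ½ × 6.7015 × 73.7164 = $247.01 thousand.

$247.01 thousand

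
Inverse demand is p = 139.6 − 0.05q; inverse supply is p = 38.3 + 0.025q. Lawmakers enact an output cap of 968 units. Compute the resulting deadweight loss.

Competitive equilibrium: 139.6 − 0.05q = 38.3 + 0.025q → q* = 1350.6667, p* = 72.0667.
At q = 968: demand price = 139.6 − 0.05·968 = 91.2; supply price = 38.3 + 0.025·968 = 62.5.
Δq = 1350.6667 − 968 = 382.6667; wedge = 91.2 − 62.5 = 28.7.
The triangle = ½ × 382.6667 × 28.7 = 5491.27.

5491.27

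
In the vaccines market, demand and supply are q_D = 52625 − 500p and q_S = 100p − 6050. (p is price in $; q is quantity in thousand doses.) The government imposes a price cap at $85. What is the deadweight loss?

$9817.60 thousand

In inverse form: demand p = 105.25 − 0.002q, supply p = 60.5 + 0.01q.
Competitive equilibrium: 105.25 − 0.002q = 60.5 + 0.01q → q* = 3729.1667, p* = 97.7917.
At the ceiling p = 85, quantity supplied = (85 − 60.5)/0.01 = 2450.
Willingness to pay at q' = 2450: 105.25 − 0.002·2450 = 100.35.
Δq = 3729.1667 − 2450 = 1279.1667; wedge = 100.35 − 85 = 15.35.
DWL = ½ × 1279.1667 × 15.35 = $9817.60 thousand.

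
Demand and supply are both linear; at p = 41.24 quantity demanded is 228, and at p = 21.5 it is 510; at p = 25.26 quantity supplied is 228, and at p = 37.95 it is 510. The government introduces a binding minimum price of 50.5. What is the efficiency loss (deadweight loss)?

4230.41

Demand slope = (21.5 − 41.24)/(510 − 228) = −0.07, so p = 57.2 − 0.07q.
Supply slope = (37.95 − 25.26)/(510 − 228) = 0.045, so p = 15 + 0.045q.
Competitive equilibrium: 57.2 − 0.07q = 15 + 0.045q → q* = 366.95652, p* = 31.51304.
At the floor p = 50.5, quantity demanded = (57.2 − 50.5)/0.07 = 95.71429.
Sellers' marginal cost at q' = 95.71429: 15 + 0.045·95.71429 = 19.30714.
Δq = 366.95652 − 95.71429 = 271.24223; wedge = 50.5 − 19.30714 = 31.19286.
DWL = ½ × 271.24223 × 31.19286 = 4230.41.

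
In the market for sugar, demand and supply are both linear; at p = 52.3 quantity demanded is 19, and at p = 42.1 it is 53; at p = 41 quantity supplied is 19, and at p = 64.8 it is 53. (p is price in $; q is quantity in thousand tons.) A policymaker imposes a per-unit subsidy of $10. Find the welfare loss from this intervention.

Demand slope = (42.1 − 52.3)/(53 − 19) = −0.3, so p = 58 − 0.3q.
Supply slope = (64.8 − 41)/(53 − 19) = 0.7, so p = 27.7 + 0.7q.
Competitive equilibrium: 58 − 0.3q = 27.7 + 0.7q → q* = 30.3, p* = 48.91.
The subsidy lowers effective supply by 10: p = 17.7 + 0.7q.
New quantity: 58 − 0.3q = 17.7 + 0.7q → q' = 40.3.
Overproduction Δq = 40.3 − 30.3 = 10; wedge = subsidy = 10.
Welfare loss = ½ × 10 × 10 = $50 thousand.

$50 thousand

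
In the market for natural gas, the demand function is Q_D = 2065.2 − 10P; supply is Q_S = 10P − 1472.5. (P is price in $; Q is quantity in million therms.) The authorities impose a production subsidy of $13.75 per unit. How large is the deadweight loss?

In inverse form: demand P = 206.52 − 0.1Q, supply P = 147.25 + 0.1Q.
Competitive equilibrium: 206.52 − 0.1Q = 147.25 + 0.1Q → Q* = 296.35, P* = 176.885.
The subsidy lowers effective supply by 13.75: P = 133.5 + 0.1Q.
New quantity: 206.52 − 0.1Q = 133.5 + 0.1Q → Q' = 365.1.
Overproduction ΔQ = 365.1 − 296.35 = 68.75; wedge = subsidy = 13.75.
DWL = ½ × 68.75 × 13.75 = $472.66 million.

$472.66 million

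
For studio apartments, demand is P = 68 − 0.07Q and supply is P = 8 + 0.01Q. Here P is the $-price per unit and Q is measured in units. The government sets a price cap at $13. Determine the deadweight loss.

Competitive equilibrium: 68 − 0.07Q = 8 + 0.01Q → Q* = 750, P* = 15.5.
At the ceiling P = 13, quantity supplied = (13 − 8)/0.01 = 500.
Willingness to pay at Q' = 500: 68 − 0.07·500 = 33.
ΔQ = 750 − 500 = 250; wedge = 33 − 13 = 20.
DWL = ½ × 250 × 20 = $2500.

$2500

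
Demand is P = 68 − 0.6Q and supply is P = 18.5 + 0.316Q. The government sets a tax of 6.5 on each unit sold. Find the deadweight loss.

23.06

Competitive equilibrium: 68 − 0.6Q = 18.5 + 0.316Q → Q* = 54.0393, P* = 35.5764.
With the tax, the buyer price exceeds the seller price by 6.5: (68 − 0.6Q) − (18.5 + 0.316Q) = 6.5 → Q' = 46.9432.
ΔQ = 54.0393 − 46.9432 = 7.0961; the wedge equals the tax, 6.5.
Deadweight loss = ½ × 7.0961 × 6.5 = 23.06.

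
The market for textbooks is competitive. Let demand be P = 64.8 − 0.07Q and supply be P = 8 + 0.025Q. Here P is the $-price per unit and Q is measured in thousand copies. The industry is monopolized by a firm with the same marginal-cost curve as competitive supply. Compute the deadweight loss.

Competitive equilibrium: 64.8 − 0.07Q = 8 + 0.025Q → Q* = 597.89474, P* = 22.94737.
Marginal revenue: MR = 64.8 − 0.14Q. Set MR = MC: 64.8 − 0.14Q = 8 + 0.025Q → Q_m = 344.24242.
Price P_m = 64.8 − 0.07·344.24242 = 40.70303; MC(Q_m) = 8 + 0.025·344.24242 = 16.60606.
Competitive Q* = 597.89474, so ΔQ = 253.65232; wedge = 40.70303 − 16.60606 = 24.09697.
DWL = ½ × 253.65232 × 24.09697 = $3056.13 thousand.

$3056.13 thousand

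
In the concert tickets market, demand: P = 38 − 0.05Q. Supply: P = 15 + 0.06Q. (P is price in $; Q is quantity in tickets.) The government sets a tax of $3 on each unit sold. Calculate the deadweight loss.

Competitive equilibrium: 38 − 0.05Q = 15 + 0.06Q → Q* = 209.0909, P* = 27.5455.
With the tax, the buyer price exceeds the seller price by 3: (38 − 0.05Q) − (15 + 0.06Q) = 3 → Q' = 181.8182.
ΔQ = 209.0909 − 181.8182 = 27.2727; the wedge equals the tax, 3.
Deadweight loss = ½ × 27.2727 × 3 = $40.91.

$40.91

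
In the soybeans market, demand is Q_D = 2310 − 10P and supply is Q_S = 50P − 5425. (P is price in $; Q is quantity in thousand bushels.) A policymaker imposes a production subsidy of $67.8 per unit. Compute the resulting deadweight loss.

$19153.50 thousand

In inverse form: demand P = 231 − 0.1Q, supply P = 108.5 + 0.02Q.
Competitive equilibrium: 231 − 0.1Q = 108.5 + 0.02Q → Q* = 1020.8333, P* = 128.9167.
The subsidy lowers effective supply by 67.8: P = 40.7 + 0.02Q.
New quantity: 231 − 0.1Q = 40.7 + 0.02Q → Q' = 1585.8333.
Overproduction ΔQ = 1585.8333 − 1020.8333 = 565; wedge = subsidy = 67.8.
DWL = ½ × 565 × 67.8 = $19153.50 thousand.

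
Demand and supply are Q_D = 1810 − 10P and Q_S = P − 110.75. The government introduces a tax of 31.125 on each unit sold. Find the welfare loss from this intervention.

440.35

In inverse form: demand P = 181 − 0.1Q, supply P = 110.75 + Q.
Competitive equilibrium: 181 − 0.1Q = 110.75 + Q → Q* = 63.8636, P* = 174.6136.
With the tax, the buyer price exceeds the seller price by 31.125: (181 − 0.1Q) − (110.75 + Q) = 31.125 → Q' = 35.5682.
ΔQ = 63.8636 − 35.5682 = 28.2954; the wedge equals the tax, 31.125.
The triangle = ½ × 28.2954 × 31.125 = 440.35.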